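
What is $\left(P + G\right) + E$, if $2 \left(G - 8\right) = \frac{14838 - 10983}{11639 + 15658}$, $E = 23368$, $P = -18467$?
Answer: $\frac{89335267}{18198} \approx 4909.1$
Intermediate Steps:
$G = \frac{146869}{18198}$ ($G = 8 + \frac{\left(14838 - 10983\right) \frac{1}{11639 + 15658}}{2} = 8 + \frac{3855 \cdot \frac{1}{27297}}{2} = 8 + \frac{1}{2} \cdot \frac{1285}{9099} = 8 + \frac{1285}{18198} = \frac{146869}{18198} \approx 8.0706$)
$\left(P + G\right) + E = \left(-18467 + \frac{146869}{18198}\right) + 23368 = - \frac{335915597}{18198} + 23368 = \frac{89335267}{18198}$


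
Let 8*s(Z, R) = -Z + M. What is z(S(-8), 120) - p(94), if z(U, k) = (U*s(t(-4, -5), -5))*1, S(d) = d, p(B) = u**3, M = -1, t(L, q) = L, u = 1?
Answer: -4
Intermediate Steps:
s(Z, R) = -1/8 - Z/8 (s(Z, R) = (-Z - 1)/8 = (-1 - Z)/8 = -1/8 - Z/8)
p(B) = 1 (p(B) = 1**3 = 1)
z(U, k) = 3*U/8 (z(U, k) = (U*(-1/8 - 1/8*(-4)))*1 = (U*(-1/8 + 1/2))*1 = (U*(3/8))*1 = (3*U/8)*1 = 3*U/8)
z(S(-8), 120) - p(94) = (3/8)*(-8) - 1*1 = -3 - 1 = -4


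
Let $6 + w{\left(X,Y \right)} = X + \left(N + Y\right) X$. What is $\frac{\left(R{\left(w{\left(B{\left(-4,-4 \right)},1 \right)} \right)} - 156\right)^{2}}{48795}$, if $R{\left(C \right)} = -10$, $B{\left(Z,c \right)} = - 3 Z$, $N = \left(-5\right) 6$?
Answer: $\frac{27556}{48795} \approx 0.56473$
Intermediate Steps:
$N = -30$
$w{\left(X,Y \right)} = -6 + X + X \left(-30 + Y\right)$ ($w{\left(X,Y \right)} = -6 + \left(X + \left(-30 + Y\right) X\right) = -6 + \left(X + X \left(-30 + Y\right)\right) = -6 + X + X \left(-30 + Y\right)$)
$\frac{\left(R{\left(w{\left(B{\left(-4,-4 \right)},1 \right)} \right)} - 156\right)^{2}}{48795} = \frac{\left(-10 - 156\right)^{2}}{48795} = \left(-166\right)^{2} \cdot \frac{1}{48795} = 27556 \cdot \frac{1}{48795} = \frac{27556}{48795}$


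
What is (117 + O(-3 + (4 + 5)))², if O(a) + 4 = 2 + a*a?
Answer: 22801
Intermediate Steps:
O(a) = -2 + a² (O(a) = -4 + (2 + a*a) = -4 + (2 + a²) = -2 + a²)
(117 + O(-3 + (4 + 5)))² = (117 + (-2 + (-3 + (4 + 5))²))² = (117 + (-2 + (-3 + 9)²))² = (117 + (-2 + 6²))² = (117 + (-2 + 36))² = (117 + 34)² = 151² = 22801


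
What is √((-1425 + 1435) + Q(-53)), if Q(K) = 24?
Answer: √34 ≈ 5.8309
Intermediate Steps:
√((-1425 + 1435) + Q(-53)) = √((-1425 + 1435) + 24) = √(10 + 24) = √34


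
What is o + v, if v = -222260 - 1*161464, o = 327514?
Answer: -56210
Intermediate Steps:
v = -383724 (v = -222260 - 161464 = -383724)
o + v = 327514 - 383724 = -56210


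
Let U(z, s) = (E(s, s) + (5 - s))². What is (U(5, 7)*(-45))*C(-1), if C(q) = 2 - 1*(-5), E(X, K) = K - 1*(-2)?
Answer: -15435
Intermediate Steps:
E(X, K) = 2 + K (E(X, K) = K + 2 = 2 + K)
U(z, s) = 49 (U(z, s) = ((2 + s) + (5 - s))² = 7² = 49)
C(q) = 7 (C(q) = 2 + 5 = 7)
(U(5, 7)*(-45))*C(-1) = (49*(-45))*7 = -2205*7 = -15435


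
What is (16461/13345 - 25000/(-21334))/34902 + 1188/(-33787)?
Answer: -5890817539552471/167865256809669510 ≈ -0.035093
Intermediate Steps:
(16461/13345 - 25000/(-21334))/34902 + 1188/(-33787) = (16461*(1/13345) - 25000*(-1/21334))*(1/34902) + 1188*(-1/33787) = (16461/13345 + 12500/10667)*(1/34902) - 1188/33787 = (342401987/142351115)*(1/34902) - 1188/33787 = 342401987/4968338615730 - 1188/33787 = -5890817539552471/167865256809669510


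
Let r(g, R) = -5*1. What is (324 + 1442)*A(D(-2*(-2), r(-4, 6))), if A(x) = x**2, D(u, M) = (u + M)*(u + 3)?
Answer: 86534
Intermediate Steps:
r(g, R) = -5
D(u, M) = (3 + u)*(M + u) (D(u, M) = (M + u)*(3 + u) = (3 + u)*(M + u))
(324 + 1442)*A(D(-2*(-2), r(-4, 6))) = (324 + 1442)*((-2*(-2))**2 + 3*(-5) + 3*(-2*(-2)) - (-10)*(-2))**2 = 1766*(4**2 - 15 + 3*4 - 5*4)**2 = 1766*(16 - 15 + 12 - 20)**2 = 1766*(-7)**2 = 1766*49 = 86534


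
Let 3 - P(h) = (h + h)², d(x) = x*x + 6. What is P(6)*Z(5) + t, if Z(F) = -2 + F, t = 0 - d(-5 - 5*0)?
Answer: -454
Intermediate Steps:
d(x) = 6 + x² (d(x) = x² + 6 = 6 + x²)
P(h) = 3 - 4*h² (P(h) = 3 - (h + h)² = 3 - (2*h)² = 3 - 4*h²)
t = -31 (t = 0 - (6 + (-5 - 5*0)²) = 0 - (6 + (-5 + 0)²) = 0 - (6 + (-5)²) = 0 - (6 + 25) = 0 - 1*31 = 0 - 31 = -31)
P(6)*Z(5) + t = (3 - 4*6²)*(-2 + 5) - 31 = (3 - 4*36)*3 - 31 = (3 - 144)*3 - 31 = -141*3 - 31 = -423 - 31 = -454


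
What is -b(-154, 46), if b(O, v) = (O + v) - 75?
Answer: 183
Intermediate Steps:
b(O, v) = -75 + O + v
-b(-154, 46) = -(-75 - 154 + 46) = -1*(-183) = 183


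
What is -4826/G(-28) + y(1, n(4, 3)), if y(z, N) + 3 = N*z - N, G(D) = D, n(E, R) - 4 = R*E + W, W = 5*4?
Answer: 2371/14 ≈ 169.36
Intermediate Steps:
W = 20
n(E, R) = 24 + E*R (n(E, R) = 4 + (R*E + 20) = 4 + (E*R + 20) = 4 + (20 + E*R) = 24 + E*R)
y(z, N) = -3 - N + N*z (y(z, N) = -3 + (N*z - N) = -3 + (-N + N*z) = -3 - N + N*z)
-4826/G(-28) + y(1, n(4, 3)) = -4826/(-28) + (-3 - (24 + 4*3) + (24 + 4*3)*1) = -4826*(-1/28) + (-3 - (24 + 12) + (24 + 12)*1) = 2413/14 + (-3 - 1*36 + 36*1) = 2413/14 + (-3 - 36 + 36) = 2413/14 - 3 = 2371/14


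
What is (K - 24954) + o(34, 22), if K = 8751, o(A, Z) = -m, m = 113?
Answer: -16316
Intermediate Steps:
o(A, Z) = -113 (o(A, Z) = -1*113 = -113)
(K - 24954) + o(34, 22) = (8751 - 24954) - 113 = -16203 - 113 = -16316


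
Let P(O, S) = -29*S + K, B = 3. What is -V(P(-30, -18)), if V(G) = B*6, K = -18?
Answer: -18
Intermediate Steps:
P(O, S) = -18 - 29*S (P(O, S) = -29*S - 18 = -18 - 29*S)
V(G) = 18 (V(G) = 3*6 = 18)
-V(P(-30, -18)) = -1*18 = -18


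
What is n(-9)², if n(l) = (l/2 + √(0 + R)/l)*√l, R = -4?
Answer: -6545/36 - 18*I ≈ -181.81 - 18.0*I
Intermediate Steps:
n(l) = √l*(l/2 + 2*I/l) (n(l) = (l/2 + √(0 - 4)/l)*√l = (l*(½) + √(-4)/l)*√l = (l/2 + (2*I)/l)*√l = (l/2 + 2*I/l)*√l = √l*(l/2 + 2*I/l))
n(-9)² = (((-9)² + 4*I)/(2*√(-9)))² = ((-I/3)*(81 + 4*I)/2)² = (-I*(81 + 4*I)/6)² = -(81 + 4*I)²/36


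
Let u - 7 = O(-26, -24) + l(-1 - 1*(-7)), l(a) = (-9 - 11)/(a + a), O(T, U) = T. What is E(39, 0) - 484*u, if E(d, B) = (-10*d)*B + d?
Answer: 30125/3 ≈ 10042.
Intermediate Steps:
E(d, B) = d - 10*B*d (E(d, B) = -10*B*d + d = d - 10*B*d)
l(a) = -10/a (l(a) = -20*1/(2*a) = -10/a)
u = -62/3 (u = 7 + (-26 - 10/(-1 - 1*(-7))) = 7 + (-26 - 10/(-1 + 7)) = 7 + (-26 - 10/6) = 7 + (-26 - 10*1/6) = 7 + (-26 - 5/3) = 7 - 83/3 = -62/3 ≈ -20.667)
E(39, 0) - 484*u = 39*(1 - 10*0) - 484*(-62/3) = 39*(1 + 0) + 30008/3 = 39*1 + 30008/3 = 39 + 30008/3 = 30125/3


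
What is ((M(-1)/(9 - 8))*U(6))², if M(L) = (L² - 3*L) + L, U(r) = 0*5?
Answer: 0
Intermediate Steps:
U(r) = 0
M(L) = L² - 2*L
((M(-1)/(9 - 8))*U(6))² = (((-(-2 - 1))/(9 - 8))*0)² = (((-1*(-3))/1)*0)² = ((1*3)*0)² = (3*0)² = 0² = 0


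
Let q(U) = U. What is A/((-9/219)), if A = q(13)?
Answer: -949/3 ≈ -316.33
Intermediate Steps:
A = 13
A/((-9/219)) = 13/((-9/219)) = 13/((-9*1/219)) = 13/(-3/73) = 13*(-73/3) = -949/3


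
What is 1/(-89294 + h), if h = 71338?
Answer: -1/17956 ≈ -5.5692e-5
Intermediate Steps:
1/(-89294 + h) = 1/(-89294 + 71338) = 1/(-17956) = -1/17956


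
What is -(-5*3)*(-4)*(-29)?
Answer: 1740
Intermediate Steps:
-(-5*3)*(-4)*(-29) = -(-15)*(-4)*(-29) = -1*60*(-29) = -60*(-29) = 1740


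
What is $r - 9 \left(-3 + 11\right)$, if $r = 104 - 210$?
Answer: $-178$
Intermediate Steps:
$r = -106$
$r - 9 \left(-3 + 11\right) = -106 - 9 \left(-3 + 11\right) = -106 - 9 \cdot 8 = -106 - 72 = -178$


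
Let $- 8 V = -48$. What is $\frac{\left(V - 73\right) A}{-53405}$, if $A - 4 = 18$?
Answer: $\frac{134}{4855} \approx 0.0276$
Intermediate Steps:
$V = 6$ ($V = \left(- \frac{1}{8}\right) \left(-48\right) = 6$)
$A = 22$ ($A = 4 + 18 = 22$)
$\frac{\left(V - 73\right) A}{-53405} = \frac{\left(6 - 73\right) 22}{-53405} = \left(-67\right) 22 \left(- \frac{1}{53405}\right) = \left(-1474\right) \left(- \frac{1}{53405}\right) = \frac{134}{4855}$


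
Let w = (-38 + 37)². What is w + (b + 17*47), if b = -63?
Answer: 737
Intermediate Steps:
w = 1 (w = (-1)² = 1)
w + (b + 17*47) = 1 + (-63 + 17*47) = 1 + (-63 + 799) = 1 + 736 = 737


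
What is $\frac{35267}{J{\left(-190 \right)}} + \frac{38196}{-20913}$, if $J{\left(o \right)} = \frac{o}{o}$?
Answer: $\frac{245833525}{6971} \approx 35265.0$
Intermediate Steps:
$J{\left(o \right)} = 1$
$\frac{35267}{J{\left(-190 \right)}} + \frac{38196}{-20913} = \frac{35267}{1} + \frac{38196}{-20913} = 35267 \cdot 1 + 38196 \left(- \frac{1}{20913}\right) = 35267 - \frac{12732}{6971} = \frac{245833525}{6971}$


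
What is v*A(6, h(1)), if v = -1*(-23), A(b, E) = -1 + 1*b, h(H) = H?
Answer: 115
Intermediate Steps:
A(b, E) = -1 + b
v = 23
v*A(6, h(1)) = 23*(-1 + 6) = 23*5 = 115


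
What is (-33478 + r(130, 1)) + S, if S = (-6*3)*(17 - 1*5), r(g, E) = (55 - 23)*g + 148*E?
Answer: -29386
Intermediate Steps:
r(g, E) = 32*g + 148*E
S = -216 (S = -18*(17 - 5) = -18*12 = -216)
(-33478 + r(130, 1)) + S = (-33478 + (32*130 + 148*1)) - 216 = (-33478 + (4160 + 148)) - 216 = (-33478 + 4308) - 216 = -29170 - 216 = -29386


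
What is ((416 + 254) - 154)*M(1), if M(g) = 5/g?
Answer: 2580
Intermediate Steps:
((416 + 254) - 154)*M(1) = ((416 + 254) - 154)*(5/1) = (670 - 154)*(5*1) = 516*5 = 2580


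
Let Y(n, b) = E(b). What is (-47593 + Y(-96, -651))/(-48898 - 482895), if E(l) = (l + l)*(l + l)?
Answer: -1647611/531793 ≈ -3.0982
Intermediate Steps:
E(l) = 4*l**2 (E(l) = (2*l)*(2*l) = 4*l**2)
Y(n, b) = 4*b**2
(-47593 + Y(-96, -651))/(-48898 - 482895) = (-47593 + 4*(-651)**2)/(-48898 - 482895) = (-47593 + 4*423801)/(-531793) = (-47593 + 1695204)*(-1/531793) = 1647611*(-1/531793) = -1647611/531793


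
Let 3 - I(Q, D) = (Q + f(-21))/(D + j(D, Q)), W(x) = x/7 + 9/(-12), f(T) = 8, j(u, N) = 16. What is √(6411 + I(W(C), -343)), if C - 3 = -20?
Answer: √14936162199/1526 ≈ 80.088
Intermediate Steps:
C = -17 (C = 3 - 20 = -17)
W(x) = -¾ + x/7 (W(x) = x*(⅐) + 9*(-1/12) = x/7 - ¾ = -¾ + x/7)
I(Q, D) = 3 - (8 + Q)/(16 + D) (I(Q, D) = 3 - (Q + 8)/(D + 16) = 3 - (8 + Q)/(16 + D))
√(6411 + I(W(C), -343)) = √(6411 + (40 - (-¾ + (⅐)*(-17)) + 3*(-343))/(16 - 343)) = √(6411 + (40 - (-¾ - 17/7) - 1029)/(-327)) = √(6411 - (40 - 1*(-89/28) - 1029)/327) = √(6411 - (40 + 89/28 - 1029)/327) = √(6411 - 1/327*(-27603/28)) = √(6411 + 9201/3052) = √(19575573/3052) = √14936162199/1526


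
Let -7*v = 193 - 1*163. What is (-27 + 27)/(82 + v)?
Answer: 0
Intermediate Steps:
v = -30/7 (v = -(193 - 1*163)/7 = -(193 - 163)/7 = -⅐*30 = -30/7 ≈ -4.2857)
(-27 + 27)/(82 + v) = (-27 + 27)/(82 - 30/7) = 0/(544/7) = 0*(7/544) = 0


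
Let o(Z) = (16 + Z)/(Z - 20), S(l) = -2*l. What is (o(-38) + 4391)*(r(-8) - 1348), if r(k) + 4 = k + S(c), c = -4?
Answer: -172177200/29 ≈ -5.9371e+6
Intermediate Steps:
o(Z) = (16 + Z)/(-20 + Z)
r(k) = 4 + k (r(k) = -4 + (k - 2*(-4)) = -4 + (k + 8) = -4 + (8 + k) = 4 + k)
(o(-38) + 4391)*(r(-8) - 1348) = ((16 - 38)/(-20 - 38) + 4391)*((4 - 8) - 1348) = (-22/(-58) + 4391)*(-4 - 1348) = (-1/58*(-22) + 4391)*(-1352) = (11/29 + 4391)*(-1352) = (127350/29)*(-1352) = -172177200/29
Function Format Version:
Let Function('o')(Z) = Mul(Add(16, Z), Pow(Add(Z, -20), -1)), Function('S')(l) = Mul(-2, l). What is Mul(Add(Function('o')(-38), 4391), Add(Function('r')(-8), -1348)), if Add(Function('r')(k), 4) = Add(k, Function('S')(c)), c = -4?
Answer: Rational(-172177200, 29) ≈ -5.9371e+6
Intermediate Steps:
Function('o')(Z) = Mul(Pow(Add(-20, Z), -1), Add(16, Z)) (Function('o')(Z) = Mul(Add(16, Z), Pow(Add(-20, Z), -1)) = Mul(Pow(Add(-20, Z), -1), Add(16, Z)))
Function('r')(k) = Add(4, k) (Function('r')(k) = Add(-4, Add(k, Mul(-2, -4))) = Add(-4, Add(k, 8)) = Add(-4, Add(8, k)) = Add(4, k))
Mul(Add(Function('o')(-38), 4391), Add(Function('r')(-8), -1348)) = Mul(Add(Mul(Pow(Add(-20, -38), -1), Add(16, -38)), 4391), Add(Add(4, -8), -1348)) = Mul(Add(Mul(Pow(-58, -1), -22), 4391), Add(-4, -1348)) = Mul(Add(Mul(Rational(-1, 58), -22), 4391), -1352) = Mul(Add(Rational(11, 29), 4391), -1352) = Mul(Rational(127350, 29), -1352) = Rational(-172177200, 29)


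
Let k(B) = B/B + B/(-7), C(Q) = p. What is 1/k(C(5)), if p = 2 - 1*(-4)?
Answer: 7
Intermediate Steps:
p = 6 (p = 2 + 4 = 6)
C(Q) = 6
k(B) = 1 - B/7 (k(B) = 1 + B*(-⅐) = 1 - B/7)
1/k(C(5)) = 1/(1 - ⅐*6) = 1/(1 - 6/7) = 1/(⅐) = 7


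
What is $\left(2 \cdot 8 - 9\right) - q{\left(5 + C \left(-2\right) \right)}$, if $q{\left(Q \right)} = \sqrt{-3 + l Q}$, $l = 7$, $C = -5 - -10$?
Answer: $7 - i \sqrt{38} \approx 7.0 - 6.1644 i$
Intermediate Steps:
$C = 5$ ($C = -5 + 10 = 5$)
$q{\left(Q \right)} = \sqrt{-3 + 7 Q}$
$\left(2 \cdot 8 - 9\right) - q{\left(5 + C \left(-2\right) \right)} = \left(2 \cdot 8 - 9\right) - \sqrt{-3 + 7 \left(5 + 5 \left(-2\right)\right)} = \left(16 - 9\right) - \sqrt{-3 + 7 \left(5 - 10\right)} = 7 - \sqrt{-3 + 7 \left(-5\right)} = 7 - \sqrt{-3 - 35} = 7 - \sqrt{-38} = 7 - i \sqrt{38}$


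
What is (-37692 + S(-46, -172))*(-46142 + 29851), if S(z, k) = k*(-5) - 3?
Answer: 600078985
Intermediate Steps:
S(z, k) = -3 - 5*k (S(z, k) = -5*k - 3 = -3 - 5*k)
(-37692 + S(-46, -172))*(-46142 + 29851) = (-37692 + (-3 - 5*(-172)))*(-46142 + 29851) = (-37692 + (-3 + 860))*(-16291) = (-37692 + 857)*(-16291) = -36835*(-16291) = 600078985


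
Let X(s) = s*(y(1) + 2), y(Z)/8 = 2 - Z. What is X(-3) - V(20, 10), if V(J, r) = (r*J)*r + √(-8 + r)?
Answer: -2030 - √2 ≈ -2031.4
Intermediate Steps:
y(Z) = 16 - 8*Z (y(Z) = 8*(2 - Z) = 16 - 8*Z)
X(s) = 10*s (X(s) = s*((16 - 8*1) + 2) = s*((16 - 8) + 2) = s*(8 + 2) = s*10 = 10*s)
V(J, r) = √(-8 + r) + J*r² (V(J, r) = (J*r)*r + √(-8 + r) = J*r² + √(-8 + r) = √(-8 + r) + J*r²)
X(-3) - V(20, 10) = 10*(-3) - (√(-8 + 10) + 20*10²) = -30 - (√2 + 20*100) = -30 - (√2 + 2000) = -30 - (2000 + √2) = -30 + (-2000 - √2) = -2030 - √2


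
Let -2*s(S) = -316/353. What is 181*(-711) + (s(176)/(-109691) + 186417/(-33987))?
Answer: -56455201686237176/438669336667 ≈ -1.2870e+5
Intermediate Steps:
s(S) = 158/353 (s(S) = -(-158)/353 = -½*(-316/353) = 158/353)
181*(-711) + (s(176)/(-109691) + 186417/(-33987)) = 181*(-711) + ((158/353)/(-109691) + 186417/(-33987)) = -128691 + ((158/353)*(-1/109691) + 186417*(-1/33987)) = -128691 + (-158/38720923 - 62139/11329) = -128691 - 2406081224279/438669336667 = -56455201686237176/438669336667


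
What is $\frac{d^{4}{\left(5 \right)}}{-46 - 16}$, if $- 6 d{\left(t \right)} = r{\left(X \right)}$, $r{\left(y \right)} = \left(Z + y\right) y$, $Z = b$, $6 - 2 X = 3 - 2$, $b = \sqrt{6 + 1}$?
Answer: $- \frac{3505625}{20570112} - \frac{165625 \sqrt{7}}{2571264} \approx -0.34085$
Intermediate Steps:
$b = \sqrt{7} \approx 2.6458$
$X = \frac{5}{2}$ ($X = 3 - \frac{3 - 2}{2} = 3 - \frac{1}{2} = \frac{5}{2} \approx 2.5$)
$Z = \sqrt{7} \approx 2.6458$
$r{\left(y \right)} = y \left(y + \sqrt{7}\right)$ ($r{\left(y \right)} = \left(\sqrt{7} + y\right) y = \left(y + \sqrt{7}\right) y = y \left(y + \sqrt{7}\right)$)
$d{\left(t \right)} = - \frac{25}{24} - \frac{5 \sqrt{7}}{12}$ ($d{\left(t \right)} = - \frac{\frac{5}{2} \left(\frac{5}{2} + \sqrt{7}\right)}{6} = - \frac{\frac{25}{4} + \frac{5 \sqrt{7}}{2}}{6} = - \frac{25}{24} - \frac{5 \sqrt{7}}{12}$)
$\frac{d^{4}{\left(5 \right)}}{-46 - 16} = \frac{\left(- \frac{25}{24} - \frac{5 \sqrt{7}}{12}\right)^{4}}{-46 - 16} = \frac{\left(- \frac{25}{24} - \frac{5 \sqrt{7}}{12}\right)^{4}}{-62} = - \frac{\left(- \frac{25}{24} - \frac{5 \sqrt{7}}{12}\right)^{4}}{62}$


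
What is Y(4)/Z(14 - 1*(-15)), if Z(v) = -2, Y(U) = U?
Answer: -2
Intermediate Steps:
Y(4)/Z(14 - 1*(-15)) = 4/(-2) = 4*(-½) = -2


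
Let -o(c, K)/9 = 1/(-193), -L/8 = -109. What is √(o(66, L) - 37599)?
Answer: I*√1400523414/193 ≈ 193.9*I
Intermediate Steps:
L = 872 (L = -8*(-109) = 872)
o(c, K) = 9/193 (o(c, K) = -9/(-193) = -9*(-1/193) = 9/193)
√(o(66, L) - 37599) = √(9/193 - 37599) = √(-7256598/193) = I*√1400523414/193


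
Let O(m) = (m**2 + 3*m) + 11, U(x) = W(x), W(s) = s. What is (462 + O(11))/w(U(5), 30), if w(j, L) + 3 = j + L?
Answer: 627/32 ≈ 19.594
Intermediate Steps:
U(x) = x
O(m) = 11 + m**2 + 3*m
w(j, L) = -3 + L + j (w(j, L) = -3 + (j + L) = -3 + (L + j) = -3 + L + j)
(462 + O(11))/w(U(5), 30) = (462 + (11 + 11**2 + 3*11))/(-3 + 30 + 5) = (462 + (11 + 121 + 33))/32 = (462 + 165)*(1/32) = 627*(1/32) = 627/32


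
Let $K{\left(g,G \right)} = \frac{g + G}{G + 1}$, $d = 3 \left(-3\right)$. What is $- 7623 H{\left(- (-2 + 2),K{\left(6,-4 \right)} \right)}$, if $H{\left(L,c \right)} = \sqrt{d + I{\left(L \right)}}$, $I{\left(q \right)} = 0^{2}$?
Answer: $- 22869 i \approx - 22869.0 i$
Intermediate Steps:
$d = -9$
$I{\left(q \right)} = 0$
$K{\left(g,G \right)} = \frac{G + g}{1 + G}$
$H{\left(L,c \right)} = 3 i$ ($H{\left(L,c \right)} = \sqrt{-9 + 0} = \sqrt{-9} = 3 i$)
$- 7623 H{\left(- (-2 + 2),K{\left(6,-4 \right)} \right)} = - 7623 \cdot 3 i = - 22869 i$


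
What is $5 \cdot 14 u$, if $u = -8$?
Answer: $-560$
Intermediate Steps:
$5 \cdot 14 u = 5 \cdot 14 \left(-8\right) = 70 \left(-8\right) = -560$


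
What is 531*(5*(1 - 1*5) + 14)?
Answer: -3186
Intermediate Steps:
531*(5*(1 - 1*5) + 14) = 531*(5*(1 - 5) + 14) = 531*(5*(-4) + 14) = 531*(-20 + 14) = 531*(-6) = -3186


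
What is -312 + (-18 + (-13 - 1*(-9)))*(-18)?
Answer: 84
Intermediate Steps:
-312 + (-18 + (-13 - 1*(-9)))*(-18) = -312 + (-18 + (-13 + 9))*(-18) = -312 + (-18 - 4)*(-18) = -312 - 22*(-18) = -312 + 396 = 84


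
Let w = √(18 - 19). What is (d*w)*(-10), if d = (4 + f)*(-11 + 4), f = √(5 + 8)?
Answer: 70*I*(4 + √13) ≈ 532.39*I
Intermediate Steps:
f = √13 ≈ 3.6056
d = -28 - 7*√13 (d = (4 + √13)*(-11 + 4) = (4 + √13)*(-7) = -28 - 7*√13 ≈ -53.239)
w = I (w = √(-1) = I ≈ 1.0*I)
(d*w)*(-10) = ((-28 - 7*√13)*I)*(-10) = (I*(-28 - 7*√13))*(-10) = -10*I*(-28 - 7*√13)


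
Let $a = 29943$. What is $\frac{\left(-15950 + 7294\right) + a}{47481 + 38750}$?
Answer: $\frac{21287}{86231} \approx 0.24686$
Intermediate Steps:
$\frac{\left(-15950 + 7294\right) + a}{47481 + 38750} = \frac{\left(-15950 + 7294\right) + 29943}{47481 + 38750} = \frac{-8656 + 29943}{86231} = 21287 \cdot \frac{1}{86231} = \frac{21287}{86231}$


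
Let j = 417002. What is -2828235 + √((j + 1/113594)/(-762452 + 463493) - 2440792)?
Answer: -2828235 + I*√2814913598286057338075670366/33959948646 ≈ -2.8282e+6 + 1562.3*I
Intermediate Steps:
-2828235 + √((j + 1/113594)/(-762452 + 463493) - 2440792) = -2828235 + √((417002 + 1/113594)/(-762452 + 463493) - 2440792) = -2828235 + √((417002 + 1/113594)/(-298959) - 2440792) = -2828235 + √((47368925189/113594)*(-1/298959) - 2440792) = -2828235 + √(-47368925189/33959948646 - 2440792) = -2828235 + √(-82889218344492821/33959948646) = -2828235 + I*√2814913598286057338075670366/33959948646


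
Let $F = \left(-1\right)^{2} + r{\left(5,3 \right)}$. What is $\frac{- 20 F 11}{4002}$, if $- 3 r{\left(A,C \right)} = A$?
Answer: $\frac{220}{6003} \approx 0.036648$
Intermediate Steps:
$r{\left(A,C \right)} = - \frac{A}{3}$
$F = - \frac{2}{3}$ ($F = \left(-1\right)^{2} - \frac{5}{3} = 1 - \frac{5}{3} = - \frac{2}{3} \approx -0.66667$)
$\frac{- 20 F 11}{4002} = \frac{\left(-20\right) \left(- \frac{2}{3}\right) 11}{4002} = \frac{40}{3} \cdot 11 \cdot \frac{1}{4002} = \frac{440}{3} \cdot \frac{1}{4002} = \frac{220}{6003}$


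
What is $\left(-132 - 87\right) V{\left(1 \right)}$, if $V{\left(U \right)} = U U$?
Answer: $-219$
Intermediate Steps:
$V{\left(U \right)} = U^{2}$
$\left(-132 - 87\right) V{\left(1 \right)} = \left(-132 - 87\right) 1^{2} = \left(-219\right) 1 = -219$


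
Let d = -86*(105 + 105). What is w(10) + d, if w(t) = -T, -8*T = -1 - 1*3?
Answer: -36121/2 ≈ -18061.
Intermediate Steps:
d = -18060 (d = -86*210 = -18060)
T = ½ (T = -(-1 - 1*3)/8 = -(-1 - 3)/8 = -⅛*(-4) = ½ ≈ 0.50000)
w(t) = -½ (w(t) = -1*½ = -½)
w(10) + d = -½ - 18060 = -36121/2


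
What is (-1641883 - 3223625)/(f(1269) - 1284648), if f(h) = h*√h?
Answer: 694496124576/183141881755 + 2058109884*√141/183141881755 ≈ 3.9256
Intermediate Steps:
f(h) = h^(3/2)
(-1641883 - 3223625)/(f(1269) - 1284648) = (-1641883 - 3223625)/(1269^(3/2) - 1284648) = -4865508/(3807*√141 - 1284648) = -4865508/(-1284648 + 3807*√141)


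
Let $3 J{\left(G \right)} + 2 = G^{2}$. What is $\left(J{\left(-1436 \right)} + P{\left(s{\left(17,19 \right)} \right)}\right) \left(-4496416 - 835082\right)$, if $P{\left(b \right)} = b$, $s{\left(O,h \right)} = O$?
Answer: $-3664773981070$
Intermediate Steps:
$J{\left(G \right)} = - \frac{2}{3} + \frac{G^{2}}{3}$
$\left(J{\left(-1436 \right)} + P{\left(s{\left(17,19 \right)} \right)}\right) \left(-4496416 - 835082\right) = \left(\left(- \frac{2}{3} + \frac{\left(-1436\right)^{2}}{3}\right) + 17\right) \left(-4496416 - 835082\right) = \left(\left(- \frac{2}{3} + \frac{1}{3} \cdot 2062096\right) + 17\right) \left(-5331498\right) = \left(\left(- \frac{2}{3} + \frac{2062096}{3}\right) + 17\right) \left(-5331498\right) = \left(\frac{2062094}{3} + 17\right) \left(-5331498\right) = \frac{2062145}{3} \left(-5331498\right) = -3664773981070$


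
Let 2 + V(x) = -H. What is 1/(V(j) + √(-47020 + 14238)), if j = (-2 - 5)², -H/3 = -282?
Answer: -424/375943 - I*√32782/751886 ≈ -0.0011278 - 0.00024081*I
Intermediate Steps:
H = 846 (H = -3*(-282) = 846)
j = 49 (j = (-7)² = 49)
V(x) = -848 (V(x) = -2 - 1*846 = -2 - 846 = -848)
1/(V(j) + √(-47020 + 14238)) = 1/(-848 + √(-47020 + 14238)) = 1/(-848 + √(-32782)) = 1/(-848 + I*√32782)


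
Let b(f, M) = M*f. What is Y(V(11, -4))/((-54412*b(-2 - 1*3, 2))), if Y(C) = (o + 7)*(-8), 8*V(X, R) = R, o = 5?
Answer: -12/68015 ≈ -0.00017643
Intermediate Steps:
V(X, R) = R/8
Y(C) = -96 (Y(C) = (5 + 7)*(-8) = 12*(-8) = -96)
Y(V(11, -4))/((-54412*b(-2 - 1*3, 2))) = -96*(-1/(108824*(-2 - 1*3))) = -96*(-1/(108824*(-2 - 3))) = -96/((-108824*(-5))) = -96/((-54412*(-10))) = -96/544120 = -96*1/544120 = -12/68015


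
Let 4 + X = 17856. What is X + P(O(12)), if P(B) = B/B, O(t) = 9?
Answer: 17853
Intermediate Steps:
X = 17852 (X = -4 + 17856 = 17852)
P(B) = 1
X + P(O(12)) = 17852 + 1 = 17853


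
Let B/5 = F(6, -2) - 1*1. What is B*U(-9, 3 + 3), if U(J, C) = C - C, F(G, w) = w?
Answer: 0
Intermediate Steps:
U(J, C) = 0
B = -15 (B = 5*(-2 - 1*1) = 5*(-2 - 1) = 5*(-3) = -15)
B*U(-9, 3 + 3) = -15*0 = 0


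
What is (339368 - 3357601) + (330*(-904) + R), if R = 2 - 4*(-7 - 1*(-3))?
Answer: -3316535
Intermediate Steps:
R = 18 (R = 2 - 4*(-7 + 3) = 2 - 4*(-4) = 2 + 16 = 18)
(339368 - 3357601) + (330*(-904) + R) = (339368 - 3357601) + (330*(-904) + 18) = -3018233 + (-298320 + 18) = -3018233 - 298302 = -3316535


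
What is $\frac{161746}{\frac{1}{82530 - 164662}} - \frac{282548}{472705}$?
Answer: $- \frac{6279660195409308}{472705} \approx -1.3285 \cdot 10^{10}$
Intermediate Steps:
$\frac{161746}{\frac{1}{82530 - 164662}} - \frac{282548}{472705} = \frac{161746}{\frac{1}{-82132}} - \frac{282548}{472705} = \frac{161746}{- \frac{1}{82132}} - \frac{282548}{472705} = 161746 \left(-82132\right) - \frac{282548}{472705} = -13284522472 - \frac{282548}{472705} = - \frac{6279660195409308}{472705}$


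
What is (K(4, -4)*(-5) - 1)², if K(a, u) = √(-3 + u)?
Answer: -174 + 10*I*√7 ≈ -174.0 + 26.458*I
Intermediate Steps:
(K(4, -4)*(-5) - 1)² = (√(-3 - 4)*(-5) - 1)² = (√(-7)*(-5) - 1)² = ((I*√7)*(-5) - 1)² = (-5*I*√7 - 1)² = (-1 - 5*I*√7)²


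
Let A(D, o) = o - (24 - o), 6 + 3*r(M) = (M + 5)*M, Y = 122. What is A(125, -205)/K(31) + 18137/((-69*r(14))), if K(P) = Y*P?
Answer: -1148217/364780 ≈ -3.1477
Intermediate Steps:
r(M) = -2 + M*(5 + M)/3 (r(M) = -2 + ((M + 5)*M)/3 = -2 + ((5 + M)*M)/3 = -2 + (M*(5 + M))/3 = -2 + M*(5 + M)/3)
K(P) = 122*P
A(D, o) = -24 + 2*o (A(D, o) = o + (-24 + o) = -24 + 2*o)
A(125, -205)/K(31) + 18137/((-69*r(14))) = (-24 + 2*(-205))/((122*31)) + 18137/((-69*(-2 + (⅓)*14² + (5/3)*14))) = (-24 - 410)/3782 + 18137/((-69*(-2 + (⅓)*196 + 70/3))) = -434*1/3782 + 18137/((-69*(-2 + 196/3 + 70/3))) = -7/61 + 18137/((-69*260/3)) = -7/61 + 18137/(-5980) = -7/61 + 18137*(-1/5980) = -7/61 - 18137/5980 = -1148217/364780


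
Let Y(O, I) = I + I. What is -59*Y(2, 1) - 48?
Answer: -166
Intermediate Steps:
Y(O, I) = 2*I
-59*Y(2, 1) - 48 = -118 - 48 = -166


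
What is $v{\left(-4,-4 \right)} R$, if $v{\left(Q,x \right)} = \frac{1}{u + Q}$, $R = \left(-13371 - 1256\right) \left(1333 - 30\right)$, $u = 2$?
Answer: $\frac{19058981}{2} \approx 9.5295 \cdot 10^{6}$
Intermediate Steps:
$R = -19058981$ ($R = \left(-14627\right) 1303 = -19058981$)
$v{\left(Q,x \right)} = \frac{1}{2 + Q}$
$v{\left(-4,-4 \right)} R = \frac{1}{2 - 4} \left(-19058981\right) = \frac{1}{-2} \left(-19058981\right) = \left(- \frac{1}{2}\right) \left(-19058981\right) = \frac{19058981}{2}$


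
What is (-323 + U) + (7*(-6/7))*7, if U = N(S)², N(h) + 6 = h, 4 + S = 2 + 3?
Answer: -340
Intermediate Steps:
S = 1 (S = -4 + (2 + 3) = -4 + 5 = 1)
N(h) = -6 + h
U = 25 (U = (-6 + 1)² = (-5)² = 25)
(-323 + U) + (7*(-6/7))*7 = (-323 + 25) + (7*(-6/7))*7 = -298 + (7*(-6*⅐))*7 = -298 + (7*(-6/7))*7 = -298 - 6*7 = -298 - 42 = -340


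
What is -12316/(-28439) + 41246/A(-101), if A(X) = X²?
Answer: 1298630510/290106239 ≈ 4.4764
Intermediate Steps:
-12316/(-28439) + 41246/A(-101) = -12316/(-28439) + 41246/((-101)²) = -12316*(-1/28439) + 41246/10201 = 12316/28439 + 41246*(1/10201) = 12316/28439 + 41246/10201 = 1298630510/290106239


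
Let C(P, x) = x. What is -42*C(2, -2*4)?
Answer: 336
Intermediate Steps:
-42*C(2, -2*4) = -(-84)*4 = -42*(-8) = 336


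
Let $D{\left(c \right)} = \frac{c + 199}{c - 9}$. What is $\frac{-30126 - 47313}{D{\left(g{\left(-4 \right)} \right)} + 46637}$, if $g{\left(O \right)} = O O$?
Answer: $- \frac{542073}{326674} \approx -1.6594$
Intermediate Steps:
$g{\left(O \right)} = O^{2}$
$D{\left(c \right)} = \frac{199 + c}{-9 + c}$
$\frac{-30126 - 47313}{D{\left(g{\left(-4 \right)} \right)} + 46637} = \frac{-30126 - 47313}{\frac{199 + \left(-4\right)^{2}}{-9 + \left(-4\right)^{2}} + 46637} = - \frac{77439}{\frac{199 + 16}{-9 + 16} + 46637} = - \frac{77439}{\frac{1}{7} \cdot 215 + 46637} = - \frac{77439}{\frac{215}{7} + 46637} = - \frac{77439}{\frac{326674}{7}} = \left(-77439\right) \frac{7}{326674} = - \frac{542073}{326674}$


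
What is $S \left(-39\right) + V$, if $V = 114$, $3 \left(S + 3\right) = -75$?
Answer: $1206$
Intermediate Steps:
$S = -28$ ($S = -3 + \frac{1}{3} \left(-75\right) = -3 - 25 = -28$)
$S \left(-39\right) + V = \left(-28\right) \left(-39\right) + 114 = 1092 + 114 = 1206$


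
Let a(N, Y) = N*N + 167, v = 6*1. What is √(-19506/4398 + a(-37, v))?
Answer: √822892921/733 ≈ 39.135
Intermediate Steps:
v = 6
a(N, Y) = 167 + N² (a(N, Y) = N² + 167 = 167 + N²)
√(-19506/4398 + a(-37, v)) = √(-19506/4398 + (167 + (-37)²)) = √(-19506*1/4398 + (167 + 1369)) = √(-3251/733 + 1536) = √(1122637/733) = √822892921/733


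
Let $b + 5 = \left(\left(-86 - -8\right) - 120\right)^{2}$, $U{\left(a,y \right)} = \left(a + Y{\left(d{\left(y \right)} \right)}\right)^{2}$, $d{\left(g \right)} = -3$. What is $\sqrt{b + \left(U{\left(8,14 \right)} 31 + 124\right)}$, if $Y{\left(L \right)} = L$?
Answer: $\sqrt{40098} \approx 200.24$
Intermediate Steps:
$U{\left(a,y \right)} = \left(-3 + a\right)^{2}$ ($U{\left(a,y \right)} = \left(a - 3\right)^{2} = \left(-3 + a\right)^{2}$)
$b = 39199$ ($b = -5 + \left(\left(-86 - -8\right) - 120\right)^{2} = -5 + \left(\left(-86 + 8\right) - 120\right)^{2} = -5 + \left(-78 - 120\right)^{2} = -5 + \left(-198\right)^{2} = -5 + 39204 = 39199$)
$\sqrt{b + \left(U{\left(8,14 \right)} 31 + 124\right)} = \sqrt{39199 + \left(\left(-3 + 8\right)^{2} \cdot 31 + 124\right)} = \sqrt{39199 + \left(5^{2} \cdot 31 + 124\right)} = \sqrt{39199 + \left(25 \cdot 31 + 124\right)} = \sqrt{39199 + \left(775 + 124\right)} = \sqrt{39199 + 899} = \sqrt{40098}$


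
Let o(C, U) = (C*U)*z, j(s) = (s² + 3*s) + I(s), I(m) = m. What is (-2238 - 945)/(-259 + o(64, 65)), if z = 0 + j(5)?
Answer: -3183/186941 ≈ -0.017027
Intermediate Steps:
j(s) = s² + 4*s (j(s) = (s² + 3*s) + s = s² + 4*s)
z = 45 (z = 0 + 5*(4 + 5) = 0 + 5*9 = 0 + 45 = 45)
o(C, U) = 45*C*U (o(C, U) = (C*U)*45 = 45*C*U)
(-2238 - 945)/(-259 + o(64, 65)) = (-2238 - 945)/(-259 + 45*64*65) = -3183/(-259 + 187200) = -3183/186941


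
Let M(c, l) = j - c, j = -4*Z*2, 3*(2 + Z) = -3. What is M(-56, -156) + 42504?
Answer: 42584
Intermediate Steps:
Z = -3 (Z = -2 + (⅓)*(-3) = -2 - 1 = -3)
j = 24 (j = -4*(-3)*2 = 12*2 = 24)
M(c, l) = 24 - c
M(-56, -156) + 42504 = (24 - 1*(-56)) + 42504 = (24 + 56) + 42504 = 80 + 42504 = 42584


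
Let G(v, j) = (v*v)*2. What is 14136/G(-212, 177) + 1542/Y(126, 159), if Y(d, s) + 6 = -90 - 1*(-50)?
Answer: -8622315/258428 ≈ -33.365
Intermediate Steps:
Y(d, s) = -46 (Y(d, s) = -6 + (-90 - 1*(-50)) = -6 + (-90 + 50) = -6 - 40 = -46)
G(v, j) = 2*v**2 (G(v, j) = v**2*2 = 2*v**2)
14136/G(-212, 177) + 1542/Y(126, 159) = 14136/((2*(-212)**2)) + 1542/(-46) = 14136/((2*44944)) + 1542*(-1/46) = 14136/89888 - 771/23 = 14136*(1/89888) - 771/23 = 1767/11236 - 771/23 = -8622315/258428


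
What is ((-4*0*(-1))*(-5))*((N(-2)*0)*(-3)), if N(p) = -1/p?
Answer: 0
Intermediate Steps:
((-4*0*(-1))*(-5))*((N(-2)*0)*(-3)) = ((-4*0*(-1))*(-5))*((-1/(-2)*0)*(-3)) = ((0*(-1))*(-5))*((-1*(-½)*0)*(-3)) = (0*(-5))*(((½)*0)*(-3)) = 0*(0*(-3)) = 0*0 = 0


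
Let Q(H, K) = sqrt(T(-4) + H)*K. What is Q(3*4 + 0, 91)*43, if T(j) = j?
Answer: 7826*sqrt(2) ≈ 11068.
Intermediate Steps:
Q(H, K) = K*sqrt(-4 + H) (Q(H, K) = sqrt(-4 + H)*K = K*sqrt(-4 + H))
Q(3*4 + 0, 91)*43 = (91*sqrt(-4 + (3*4 + 0)))*43 = (91*sqrt(-4 + (12 + 0)))*43 = (91*sqrt(-4 + 12))*43 = (91*sqrt(8))*43 = (91*(2*sqrt(2)))*43 = (182*sqrt(2))*43 = 7826*sqrt(2)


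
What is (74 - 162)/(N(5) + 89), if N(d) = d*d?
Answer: -44/57 ≈ -0.77193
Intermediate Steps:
N(d) = d²
(74 - 162)/(N(5) + 89) = (74 - 162)/(5² + 89) = -88/(25 + 89) = -88/114 = -88*1/114 = -44/57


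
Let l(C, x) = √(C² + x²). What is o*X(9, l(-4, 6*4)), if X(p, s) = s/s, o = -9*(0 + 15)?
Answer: -135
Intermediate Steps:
o = -135 (o = -9*15 = -135)
X(p, s) = 1
o*X(9, l(-4, 6*4)) = -135*1 = -135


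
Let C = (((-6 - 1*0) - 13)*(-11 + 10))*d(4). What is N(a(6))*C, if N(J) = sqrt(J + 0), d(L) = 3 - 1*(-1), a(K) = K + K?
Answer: 152*sqrt(3) ≈ 263.27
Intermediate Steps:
a(K) = 2*K
d(L) = 4 (d(L) = 3 + 1 = 4)
N(J) = sqrt(J)
C = 76 (C = (((-6 - 1*0) - 13)*(-11 + 10))*4 = (((-6 + 0) - 13)*(-1))*4 = ((-6 - 13)*(-1))*4 = -19*(-1)*4 = 19*4 = 76)
N(a(6))*C = sqrt(2*6)*76 = sqrt(12)*76 = (2*sqrt(3))*76 = 152*sqrt(3)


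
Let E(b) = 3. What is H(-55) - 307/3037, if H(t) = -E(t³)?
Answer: -9418/3037 ≈ -3.1011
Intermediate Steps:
H(t) = -3 (H(t) = -1*3 = -3)
H(-55) - 307/3037 = -3 - 307/3037 = -9418/3037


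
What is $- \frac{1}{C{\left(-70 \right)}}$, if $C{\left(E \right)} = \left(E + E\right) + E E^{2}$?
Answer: $\frac{1}{343140} \approx 2.9143 \cdot 10^{-6}$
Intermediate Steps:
$C{\left(E \right)} = E^{3} + 2 E$ ($C{\left(E \right)} = 2 E + E^{3} = E^{3} + 2 E$)
$- \frac{1}{C{\left(-70 \right)}} = - \frac{1}{\left(-70\right) \left(2 + \left(-70\right)^{2}\right)} = - \frac{1}{\left(-70\right) \left(2 + 4900\right)} = - \frac{1}{\left(-70\right) 4902} = - \frac{1}{-343140} = \left(-1\right) \left(- \frac{1}{343140}\right) = \frac{1}{343140}$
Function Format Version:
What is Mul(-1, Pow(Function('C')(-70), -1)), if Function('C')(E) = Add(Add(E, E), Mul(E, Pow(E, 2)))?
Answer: Rational(1, 343140) ≈ 2.9143e-6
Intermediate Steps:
Function('C')(E) = Add(Pow(E, 3), Mul(2, E)) (Function('C')(E) = Add(Mul(2, E), Pow(E, 3)) = Add(Pow(E, 3), Mul(2, E)))
Mul(-1, Pow(Function('C')(-70), -1)) = Mul(-1, Pow(Mul(-70, Add(2, Pow(-70, 2))), -1)) = Mul(-1, Pow(Mul(-70, Add(2, 4900)), -1)) = Mul(-1, Pow(Mul(-70, 4902), -1)) = Mul(-1, Pow(-343140, -1)) = Mul(-1, Rational(-1, 343140)) = Rational(1, 343140)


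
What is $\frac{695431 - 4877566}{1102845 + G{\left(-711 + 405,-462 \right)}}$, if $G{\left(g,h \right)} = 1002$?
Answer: $- \frac{1394045}{367949} \approx -3.7887$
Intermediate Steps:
$\frac{695431 - 4877566}{1102845 + G{\left(-711 + 405,-462 \right)}} = \frac{695431 - 4877566}{1102845 + 1002} = - \frac{4182135}{1103847} = \left(-4182135\right) \frac{1}{1103847} = - \frac{1394045}{367949}$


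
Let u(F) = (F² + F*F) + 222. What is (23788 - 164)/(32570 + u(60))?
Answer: 2953/4999 ≈ 0.59072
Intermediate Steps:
u(F) = 222 + 2*F² (u(F) = (F² + F²) + 222 = 2*F² + 222 = 222 + 2*F²)
(23788 - 164)/(32570 + u(60)) = (23788 - 164)/(32570 + (222 + 2*60²)) = 23624/(32570 + (222 + 2*3600)) = 23624/(32570 + (222 + 7200)) = 23624/(32570 + 7422) = 23624/39992 = 23624*(1/39992) = 2953/4999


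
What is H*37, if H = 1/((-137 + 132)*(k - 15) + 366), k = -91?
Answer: 37/896 ≈ 0.041295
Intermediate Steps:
H = 1/896 (H = 1/((-137 + 132)*(-91 - 15) + 366) = 1/(-5*(-106) + 366) = 1/(530 + 366) = 1/896 ≈ 0.0011161)
H*37 = (1/896)*37 = 37/896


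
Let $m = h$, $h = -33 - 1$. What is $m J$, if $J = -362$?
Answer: $12308$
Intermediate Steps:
$h = -34$
$m = -34$
$m J = \left(-34\right) \left(-362\right) = 12308$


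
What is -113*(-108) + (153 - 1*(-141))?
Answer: 12498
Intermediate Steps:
-113*(-108) + (153 - 1*(-141)) = 12204 + (153 + 141) = 12204 + 294 = 12498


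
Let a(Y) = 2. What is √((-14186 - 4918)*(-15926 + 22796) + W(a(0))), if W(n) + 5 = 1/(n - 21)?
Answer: 4*I*√2961203694/19 ≈ 11456.0*I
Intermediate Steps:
W(n) = -5 + 1/(-21 + n) (W(n) = -5 + 1/(n - 21) = -5 + 1/(-21 + n))
√((-14186 - 4918)*(-15926 + 22796) + W(a(0))) = √((-14186 - 4918)*(-15926 + 22796) + (106 - 5*2)/(-21 + 2)) = √(-19104*6870 + (106 - 10)/(-19)) = √(-131244480 - 1/19*96) = √(-131244480 - 96/19) = √(-2493645216/19) = 4*I*√2961203694/19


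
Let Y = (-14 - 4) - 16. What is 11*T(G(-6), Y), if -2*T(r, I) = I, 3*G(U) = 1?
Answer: 187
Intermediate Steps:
Y = -34 (Y = -18 - 16 = -34)
G(U) = 1/3 (G(U) = (1/3)*1 = 1/3)
T(r, I) = -I/2
11*T(G(-6), Y) = 11*(-1/2*(-34)) = 11*17 = 187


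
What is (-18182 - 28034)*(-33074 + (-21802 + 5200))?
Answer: 2295826016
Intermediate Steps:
(-18182 - 28034)*(-33074 + (-21802 + 5200)) = -46216*(-33074 - 16602) = -46216*(-49676) = 2295826016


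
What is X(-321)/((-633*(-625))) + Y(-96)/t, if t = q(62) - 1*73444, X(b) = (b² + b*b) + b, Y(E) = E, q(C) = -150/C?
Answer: 156554016493/300258143125 ≈ 0.52140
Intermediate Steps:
X(b) = b + 2*b² (X(b) = (b² + b²) + b = 2*b² + b = b + 2*b²)
t = -2276839/31 (t = -150/62 - 1*73444 = -150*1/62 - 73444 = -75/31 - 73444 = -2276839/31 ≈ -73446.)
X(-321)/((-633*(-625))) + Y(-96)/t = (-321*(1 + 2*(-321)))/((-633*(-625))) - 96/(-2276839/31) = -321*(1 - 642)/395625 - 96*(-31/2276839) = -321*(-641)*(1/395625) + 2976/2276839 = 205761*(1/395625) + 2976/2276839 = 68587/131875 + 2976/2276839 = 156554016493/300258143125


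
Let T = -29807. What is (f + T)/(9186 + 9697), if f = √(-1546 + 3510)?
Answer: -29807/18883 + 2*√491/18883 ≈ -1.5762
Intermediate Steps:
f = 2*√491 (f = √1964 = 2*√491 ≈ 44.317)
(f + T)/(9186 + 9697) = (2*√491 - 29807)/(9186 + 9697) = (-29807 + 2*√491)/18883 = (-29807 + 2*√491)*(1/18883) = -29807/18883 + 2*√491/18883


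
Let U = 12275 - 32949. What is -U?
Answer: 20674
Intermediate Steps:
U = -20674
-U = -1*(-20674) = 20674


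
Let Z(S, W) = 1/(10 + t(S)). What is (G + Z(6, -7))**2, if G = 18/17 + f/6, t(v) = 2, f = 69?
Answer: 6651241/41616 ≈ 159.82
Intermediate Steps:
Z(S, W) = 1/12 (Z(S, W) = 1/(10 + 2) = 1/12)
G = 427/34 (G = 18/17 + 69/6 = 18*(1/17) + 69*(1/6) = 18/17 + 23/2 = 427/34 ≈ 12.559)
(G + Z(6, -7))**2 = (427/34 + 1/12)**2 = (2579/204)**2 = 6651241/41616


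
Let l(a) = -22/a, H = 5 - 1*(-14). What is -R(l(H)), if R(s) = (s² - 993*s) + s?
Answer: -415140/361 ≈ -1150.0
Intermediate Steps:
H = 19 (H = 5 + 14 = 19)
R(s) = s² - 992*s
-R(l(H)) = -(-22/19)*(-992 - 22/19) = -(-22*1/19)*(-992 - 22*1/19) = -(-22)*(-992 - 22/19)/19 = -(-22)*(-18870)/(19*19) = -1*415140/361 = -415140/361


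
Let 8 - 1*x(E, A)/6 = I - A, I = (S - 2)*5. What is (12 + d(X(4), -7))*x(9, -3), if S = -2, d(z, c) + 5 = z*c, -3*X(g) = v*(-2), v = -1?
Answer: 1750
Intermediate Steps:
X(g) = -⅔ (X(g) = -(-1)*(-2)/3 = -⅓*2 = -⅔)
d(z, c) = -5 + c*z (d(z, c) = -5 + z*c = -5 + c*z)
I = -20 (I = (-2 - 2)*5 = -4*5 = -20)
x(E, A) = 168 + 6*A (x(E, A) = 48 - 6*(-20 - A) = 48 + (120 + 6*A) = 168 + 6*A)
(12 + d(X(4), -7))*x(9, -3) = (12 + (-5 - 7*(-⅔)))*(168 + 6*(-3)) = (12 + (-5 + 14/3))*(168 - 18) = (12 - ⅓)*150 = (35/3)*150 = 1750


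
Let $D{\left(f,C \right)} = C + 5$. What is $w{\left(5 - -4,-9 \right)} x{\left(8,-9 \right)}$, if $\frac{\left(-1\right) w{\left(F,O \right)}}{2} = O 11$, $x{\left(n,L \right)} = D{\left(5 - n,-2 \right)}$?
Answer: $594$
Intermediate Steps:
$D{\left(f,C \right)} = 5 + C$
$x{\left(n,L \right)} = 3$ ($x{\left(n,L \right)} = 5 - 2 = 3$)
$w{\left(F,O \right)} = - 22 O$ ($w{\left(F,O \right)} = - 2 O 11 = - 2 \cdot 11 O = - 22 O$)
$w{\left(5 - -4,-9 \right)} x{\left(8,-9 \right)} = \left(-22\right) \left(-9\right) 3 = 198 \cdot 3 = 594$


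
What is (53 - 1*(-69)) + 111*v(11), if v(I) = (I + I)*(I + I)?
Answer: 53846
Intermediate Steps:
v(I) = 4*I**2 (v(I) = (2*I)*(2*I) = 4*I**2)
(53 - 1*(-69)) + 111*v(11) = (53 - 1*(-69)) + 111*(4*11**2) = (53 + 69) + 111*(4*121) = 122 + 111*484 = 122 + 53724 = 53846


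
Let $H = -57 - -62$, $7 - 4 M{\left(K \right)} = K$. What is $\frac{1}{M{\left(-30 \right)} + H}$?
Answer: $\frac{4}{57} \approx 0.070175$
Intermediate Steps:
$M{\left(K \right)} = \frac{7}{4} - \frac{K}{4}$
$H = 5$ ($H = -57 + 62 = 5$)
$\frac{1}{M{\left(-30 \right)} + H} = \frac{1}{\left(\frac{7}{4} - - \frac{15}{2}\right) + 5} = \frac{1}{\left(\frac{7}{4} + \frac{15}{2}\right) + 5} = \frac{1}{\frac{37}{4} + 5} = \frac{1}{\frac{57}{4}} = \frac{4}{57}$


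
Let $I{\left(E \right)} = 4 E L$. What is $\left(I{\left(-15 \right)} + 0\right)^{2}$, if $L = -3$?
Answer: $32400$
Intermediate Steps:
$I{\left(E \right)} = - 12 E$ ($I{\left(E \right)} = 4 E \left(-3\right) = - 12 E$)
$\left(I{\left(-15 \right)} + 0\right)^{2} = \left(\left(-12\right) \left(-15\right) + 0\right)^{2} = \left(180 + 0\right)^{2} = 180^{2} = 32400$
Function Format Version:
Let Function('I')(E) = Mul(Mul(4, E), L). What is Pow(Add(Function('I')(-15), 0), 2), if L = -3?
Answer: 32400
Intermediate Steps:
Function('I')(E) = Mul(-12, E) (Function('I')(E) = Mul(Mul(4, E), -3) = Mul(-12, E))
Pow(Add(Function('I')(-15), 0), 2) = Pow(Add(Mul(-12, -15), 0), 2) = Pow(Add(180, 0), 2) = Pow(180, 2) = 32400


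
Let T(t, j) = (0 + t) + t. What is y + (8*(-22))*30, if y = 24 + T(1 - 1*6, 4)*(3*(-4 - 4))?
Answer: -5016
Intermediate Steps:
T(t, j) = 2*t (T(t, j) = t + t = 2*t)
y = 264 (y = 24 + (2*(1 - 1*6))*(3*(-4 - 4)) = 24 + (2*(1 - 6))*(3*(-8)) = 24 + (2*(-5))*(-24) = 24 - 10*(-24) = 24 + 240 = 264)
y + (8*(-22))*30 = 264 + (8*(-22))*30 = 264 - 176*30 = 264 - 5280 = -5016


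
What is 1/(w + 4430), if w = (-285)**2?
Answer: 1/85655 ≈ 1.1675e-5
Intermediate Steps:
w = 81225
1/(w + 4430) = 1/(81225 + 4430) = 1/85655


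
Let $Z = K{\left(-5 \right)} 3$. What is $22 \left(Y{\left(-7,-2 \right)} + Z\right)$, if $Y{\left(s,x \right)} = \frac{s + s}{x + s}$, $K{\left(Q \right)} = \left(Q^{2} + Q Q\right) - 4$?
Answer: $\frac{27632}{9} \approx 3070.2$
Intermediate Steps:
$K{\left(Q \right)} = -4 + 2 Q^{2}$ ($K{\left(Q \right)} = \left(Q^{2} + Q^{2}\right) - 4 = 2 Q^{2} - 4 = -4 + 2 Q^{2}$)
$Y{\left(s,x \right)} = \frac{2 s}{s + x}$
$Z = 138$ ($Z = \left(-4 + 2 \left(-5\right)^{2}\right) 3 = \left(-4 + 2 \cdot 25\right) 3 = \left(-4 + 50\right) 3 = 46 \cdot 3 = 138$)
$22 \left(Y{\left(-7,-2 \right)} + Z\right) = 22 \left(2 \left(-7\right) \frac{1}{-7 - 2} + 138\right) = 22 \left(2 \left(-7\right) \frac{1}{-9} + 138\right) = 22 \left(2 \left(-7\right) \left(- \frac{1}{9}\right) + 138\right) = 22 \left(\frac{14}{9} + 138\right) = 22 \cdot \frac{1256}{9} = \frac{27632}{9}$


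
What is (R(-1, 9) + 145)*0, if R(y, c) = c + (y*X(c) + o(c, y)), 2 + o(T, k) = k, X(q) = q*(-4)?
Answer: 0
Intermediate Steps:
X(q) = -4*q
o(T, k) = -2 + k
R(y, c) = -2 + c + y - 4*c*y (R(y, c) = c + (y*(-4*c) + (-2 + y)) = c + (-4*c*y + (-2 + y)) = c + (-2 + y - 4*c*y) = -2 + c + y - 4*c*y)
(R(-1, 9) + 145)*0 = ((-2 + 9 - 1 - 4*9*(-1)) + 145)*0 = ((-2 + 9 - 1 + 36) + 145)*0 = (42 + 145)*0 = 187*0 = 0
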